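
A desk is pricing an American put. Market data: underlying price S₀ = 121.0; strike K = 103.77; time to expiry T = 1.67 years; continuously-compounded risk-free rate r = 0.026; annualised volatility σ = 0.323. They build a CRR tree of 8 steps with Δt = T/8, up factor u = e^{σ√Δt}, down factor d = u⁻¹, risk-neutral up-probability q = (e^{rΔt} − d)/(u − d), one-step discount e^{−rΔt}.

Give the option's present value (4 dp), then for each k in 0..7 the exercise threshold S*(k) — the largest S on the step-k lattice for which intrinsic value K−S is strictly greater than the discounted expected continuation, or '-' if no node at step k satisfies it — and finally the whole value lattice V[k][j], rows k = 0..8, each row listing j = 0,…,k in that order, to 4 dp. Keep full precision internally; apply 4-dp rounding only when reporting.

price = 10.0753
boundary = - - - - 67.0532 57.8533 67.0532 77.7161
tree:
10.0753
14.5877 5.3310
20.5384 8.3457 2.1454
27.9870 12.7511 3.6969 0.4993
36.7168 18.9044 6.2702 0.9683 0.0000
45.9167 26.9872 10.4157 1.8777 0.0000 0.0000
53.8544 36.7168 16.8169 3.6415 0.0000 0.0000 0.0000
60.7029 45.9167 26.0539 7.0620 0.0000 0.0000 0.0000 0.0000
66.6119 53.8544 36.7168 13.6954 0.0000 0.0000 0.0000 0.0000 0.0000

params: Δt=0.20875 u=1.15902 d=0.86280 q=0.48154 e^(-rΔt)=0.99459
t_8 payoffs: 66.6119 53.8544 36.7168 13.6954 0.0000 0.0000 0.0000 0.0000 0.0000
t_7: node(7,0) S=43.0671 payoff=60.7029 vs cont=60.1413 → 60.7029 [stop]  node(7,1) S=57.8533 payoff=45.9167 vs cont=45.3550 → 45.9167 [stop]  node(7,2) S=77.7161 payoff=26.0539 vs cont=25.4922 → 26.0539 [stop]  node(7,3) S=104.3984 payoff=0.0000 vs cont=7.0620 → 7.0620 [wait]  node(7,4) S=140.2416 payoff=0.0000 vs cont=0.0000 → 0.0000 [wait]  node(7,5) S=188.3908 payoff=0.0000 vs cont=0.0000 → 0.0000 [wait]  node(7,6) S=253.0711 payoff=0.0000 vs cont=0.0000 → 0.0000 [wait]  node(7,7) S=339.9582 payoff=0.0000 vs cont=0.0000 → 0.0000 [wait]  ⇒ S*(7)=77.7161
t_6: node(6,0) S=49.9156 payoff=53.8544 vs cont=53.2927 → 53.8544 [stop]  node(6,1) S=67.0532 payoff=36.7168 vs cont=36.1551 → 36.7168 [stop]  node(6,2) S=90.0746 payoff=13.6954 vs cont=16.8169 → 16.8169 [wait]  node(6,3) S=121.0000 payoff=0.0000 vs cont=3.6415 → 3.6415 [wait]  node(6,4) S=162.5430 payoff=0.0000 vs cont=0.0000 → 0.0000 [wait]  node(6,5) S=218.3490 payoff=0.0000 vs cont=0.0000 → 0.0000 [wait]  node(6,6) S=293.3149 payoff=0.0000 vs cont=0.0000 → 0.0000 [wait]  ⇒ S*(6)=67.0532
t_5: node(5,0) S=57.8533 payoff=45.9167 vs cont=45.3550 → 45.9167 [stop]  node(5,1) S=77.7161 payoff=26.0539 vs cont=26.9872 → 26.9872 [wait]  node(5,2) S=104.3984 payoff=0.0000 vs cont=10.4157 → 10.4157 [wait]  node(5,3) S=140.2416 payoff=0.0000 vs cont=1.8777 → 1.8777 [wait]  node(5,4) S=188.3908 payoff=0.0000 vs cont=0.0000 → 0.0000 [wait]  node(5,5) S=253.0711 payoff=0.0000 vs cont=0.0000 → 0.0000 [wait]  ⇒ S*(5)=57.8533
t_4: node(4,0) S=67.0532 payoff=36.7168 vs cont=36.6021 → 36.7168 [stop]  node(4,1) S=90.0746 payoff=13.6954 vs cont=18.9044 → 18.9044 [wait]  node(4,2) S=121.0000 payoff=0.0000 vs cont=6.2702 → 6.2702 [wait]  node(4,3) S=162.5430 payoff=0.0000 vs cont=0.9683 → 0.9683 [wait]  node(4,4) S=218.3490 payoff=0.0000 vs cont=0.0000 → 0.0000 [wait]  ⇒ S*(4)=67.0532
t_3: node(3,0) S=77.7161 payoff=26.0539 vs cont=27.9870 → 27.9870 [wait]  node(3,1) S=104.3984 payoff=0.0000 vs cont=12.7511 → 12.7511 [wait]  node(3,2) S=140.2416 payoff=0.0000 vs cont=3.6969 → 3.6969 [wait]  node(3,3) S=188.3908 payoff=0.0000 vs cont=0.4993 → 0.4993 [wait]  ⇒ S*(3)=-
t_2: node(2,0) S=90.0746 payoff=13.6954 vs cont=20.5384 → 20.5384 [wait]  node(2,1) S=121.0000 payoff=0.0000 vs cont=8.3457 → 8.3457 [wait]  node(2,2) S=162.5430 payoff=0.0000 vs cont=2.1454 → 2.1454 [wait]  ⇒ S*(2)=-
t_1: node(1,0) S=104.3984 payoff=0.0000 vs cont=14.5877 → 14.5877 [wait]  node(1,1) S=140.2416 payoff=0.0000 vs cont=5.3310 → 5.3310 [wait]  ⇒ S*(1)=-
t_0: node(0,0) S=121.0000 payoff=0.0000 vs cont=10.0753 → 10.0753 [wait]  ⇒ S*(0)=-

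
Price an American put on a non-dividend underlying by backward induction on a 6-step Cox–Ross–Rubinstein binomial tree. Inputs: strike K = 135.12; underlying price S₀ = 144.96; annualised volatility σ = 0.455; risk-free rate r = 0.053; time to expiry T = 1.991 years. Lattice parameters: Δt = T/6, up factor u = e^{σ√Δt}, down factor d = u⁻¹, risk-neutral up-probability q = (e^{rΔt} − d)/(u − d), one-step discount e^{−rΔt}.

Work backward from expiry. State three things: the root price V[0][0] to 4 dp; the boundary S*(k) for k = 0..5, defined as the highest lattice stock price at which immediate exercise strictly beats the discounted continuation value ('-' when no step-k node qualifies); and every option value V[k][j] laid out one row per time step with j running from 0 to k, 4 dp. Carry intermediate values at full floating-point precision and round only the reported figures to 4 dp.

Δt=0.33183, u=1.29966, d=0.76943, q=0.46831, disc=e^(-rΔt)=0.98257
k=6 terminal: V=max(K-S,0) → 105.0406 84.3123 49.3000 0.0000 0.0000 0.0000 0.0000
k=5: j=0 S=39.0930 intr=96.0270 cont=93.6713 V=96.0270[EX]; j=1 S=66.0327 intr=69.0873 cont=66.7317 V=69.0873[EX]; j=2 S=111.5369 intr=23.5831 cont=25.7554 V=25.7554[hold]; j=3 S=188.3987 intr=0.0000 cont=0.0000 V=0.0000[hold]; j=4 S=318.2273 intr=0.0000 cont=0.0000 V=0.0000[hold]; j=5 S=537.5227 intr=0.0000 cont=0.0000 V=0.0000[hold]  S*(5)=66.0327
k=4: j=0 S=50.8077 intr=84.3123 cont=81.9567 V=84.3123[EX]; j=1 S=85.8200 intr=49.3000 cont=47.9439 V=49.3000[EX]; j=2 S=144.9600 intr=0.0000 cont=13.4552 V=13.4552[hold]; j=3 S=244.8542 intr=0.0000 cont=0.0000 V=0.0000[hold]; j=4 S=413.5872 intr=0.0000 cont=0.0000 V=0.0000[hold]  S*(4)=85.8200
k=3: j=0 S=66.0327 intr=69.0873 cont=66.7317 V=69.0873[EX]; j=1 S=111.5369 intr=23.5831 cont=31.9467 V=31.9467[hold]; j=2 S=188.3987 intr=0.0000 cont=7.0293 V=7.0293[hold]; j=3 S=318.2273 intr=0.0000 cont=0.0000 V=0.0000[hold]  S*(3)=66.0327
k=2: j=0 S=85.8200 intr=49.3000 cont=50.7928 V=50.7928[hold]; j=1 S=144.9600 intr=0.0000 cont=19.9241 V=19.9241[hold]; j=2 S=244.8542 intr=0.0000 cont=3.6722 V=3.6722[hold]  S*(2)=-
k=1: j=0 S=111.5369 intr=23.5831 cont=35.7032 V=35.7032[hold]; j=1 S=188.3987 intr=0.0000 cont=12.0985 V=12.0985[hold]  S*(1)=-
k=0: j=0 S=144.9600 intr=0.0000 cont=24.2192 V=24.2192[hold]  S*(0)=-

price = 24.2192
boundary = - - - 66.0327 85.8200 66.0327
tree:
24.2192
35.7032 12.0985
50.7928 19.9241 3.6722
69.0873 31.9467 7.0293 0.0000
84.3123 49.3000 13.4552 0.0000 0.0000
96.0270 69.0873 25.7554 0.0000 0.0000 0.0000
105.0406 84.3123 49.3000 0.0000 0.0000 0.0000 0.0000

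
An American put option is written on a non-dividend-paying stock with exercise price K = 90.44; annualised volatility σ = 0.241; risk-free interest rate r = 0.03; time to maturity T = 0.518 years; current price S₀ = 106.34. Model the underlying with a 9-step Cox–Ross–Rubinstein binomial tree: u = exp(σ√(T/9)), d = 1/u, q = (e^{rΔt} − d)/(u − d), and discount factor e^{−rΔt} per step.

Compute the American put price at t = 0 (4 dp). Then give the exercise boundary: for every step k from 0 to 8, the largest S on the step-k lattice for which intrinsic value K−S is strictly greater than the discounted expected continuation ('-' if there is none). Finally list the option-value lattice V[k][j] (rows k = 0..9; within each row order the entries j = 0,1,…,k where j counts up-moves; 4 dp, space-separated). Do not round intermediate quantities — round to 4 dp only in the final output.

Δt=0.05756, u=1.05952, d=0.94382, q=0.50049, disc=e^(-rΔt)=0.99827
k=9 terminal: V=max(K-S,0) → 27.2414 19.4941 10.7971 1.0339 0.0000 0.0000 0.0000 0.0000 0.0000 0.0000
k=8: j=0 S=66.9603 intr=23.4797 cont=23.3237 V=23.4797[EX]; j=1 S=75.1687 intr=15.2713 cont=15.1152 V=15.2713[EX]; j=2 S=84.3834 intr=6.0566 cont=5.9006 V=6.0566[EX]; j=3 S=94.7277 intr=0.0000 cont=0.5156 V=0.5156[hold]; j=4 S=106.3400 intr=0.0000 cont=0.0000 V=0.0000[hold]; j=5 S=119.3758 intr=0.0000 cont=0.0000 V=0.0000[hold]; j=6 S=134.0097 intr=0.0000 cont=0.0000 V=0.0000[hold]; j=7 S=150.4375 intr=0.0000 cont=0.0000 V=0.0000[hold]; j=8 S=168.8791 intr=0.0000 cont=0.0000 V=0.0000[hold]  S*(8)=84.3834
k=7: j=0 S=70.9459 intr=19.4941 cont=19.3381 V=19.4941[EX]; j=1 S=79.6429 intr=10.7971 cont=10.6411 V=10.7971[EX]; j=2 S=89.4061 intr=1.0339 cont=3.2777 V=3.2777[hold]; j=3 S=100.3660 intr=0.0000 cont=0.2571 V=0.2571[hold]; j=4 S=112.6695 intr=0.0000 cont=0.0000 V=0.0000[hold]; j=5 S=126.4813 intr=0.0000 cont=0.0000 V=0.0000[hold]; j=6 S=141.9862 intr=0.0000 cont=0.0000 V=0.0000[hold]; j=7 S=159.3918 intr=0.0000 cont=0.0000 V=0.0000[hold]  S*(7)=79.6429
k=6: j=0 S=75.1687 intr=15.2713 cont=15.1152 V=15.2713[EX]; j=1 S=84.3834 intr=6.0566 cont=7.0216 V=7.0216[hold]; j=2 S=94.7277 intr=0.0000 cont=1.7629 V=1.7629[hold]; j=3 S=106.3400 intr=0.0000 cont=0.1282 V=0.1282[hold]; j=4 S=119.3758 intr=0.0000 cont=0.0000 V=0.0000[hold]; j=5 S=134.0097 intr=0.0000 cont=0.0000 V=0.0000[hold]; j=6 S=150.4375 intr=0.0000 cont=0.0000 V=0.0000[hold]  S*(6)=75.1687
k=5: j=0 S=79.6429 intr=10.7971 cont=11.1232 V=11.1232[hold]; j=1 S=89.4061 intr=1.0339 cont=4.3821 V=4.3821[hold]; j=2 S=100.3660 intr=0.0000 cont=0.9431 V=0.9431[hold]; j=3 S=112.6695 intr=0.0000 cont=0.0639 V=0.0639[hold]; j=4 S=126.4813 intr=0.0000 cont=0.0000 V=0.0000[hold]; j=5 S=141.9862 intr=0.0000 cont=0.0000 V=0.0000[hold]  S*(5)=-
k=4: j=0 S=84.3834 intr=6.0566 cont=7.7360 V=7.7360[hold]; j=1 S=94.7277 intr=0.0000 cont=2.6564 V=2.6564[hold]; j=2 S=106.3400 intr=0.0000 cont=0.5022 V=0.5022[hold]; j=3 S=119.3758 intr=0.0000 cont=0.0319 V=0.0319[hold]; j=4 S=134.0097 intr=0.0000 cont=0.0000 V=0.0000[hold]  S*(4)=-
k=3: j=0 S=89.4061 intr=1.0339 cont=5.1848 V=5.1848[hold]; j=1 S=100.3660 intr=0.0000 cont=1.5755 V=1.5755[hold]; j=2 S=112.6695 intr=0.0000 cont=0.2664 V=0.2664[hold]; j=3 S=126.4813 intr=0.0000 cont=0.0159 V=0.0159[hold]  S*(3)=-
k=2: j=0 S=94.7277 intr=0.0000 cont=3.3726 V=3.3726[hold]; j=1 S=106.3400 intr=0.0000 cont=0.9187 V=0.9187[hold]; j=2 S=119.3758 intr=0.0000 cont=0.1408 V=0.1408[hold]  S*(2)=-
k=1: j=0 S=100.3660 intr=0.0000 cont=2.1407 V=2.1407[hold]; j=1 S=112.6695 intr=0.0000 cont=0.5285 V=0.5285[hold]  S*(1)=-
k=0: j=0 S=106.3400 intr=0.0000 cont=1.3315 V=1.3315[hold]  S*(0)=-

price = 1.3315
boundary = - - - - - - 75.1687 79.6429 84.3834
tree:
1.3315
2.1407 0.5285
3.3726 0.9187 0.1408
5.1848 1.5755 0.2664 0.0159
7.7360 2.6564 0.5022 0.0319 0.0000
11.1232 4.3821 0.9431 0.0639 0.0000 0.0000
15.2713 7.0216 1.7629 0.1282 0.0000 0.0000 0.0000
19.4941 10.7971 3.2777 0.2571 0.0000 0.0000 0.0000 0.0000
23.4797 15.2713 6.0566 0.5156 0.0000 0.0000 0.0000 0.0000 0.0000
27.2414 19.4941 10.7971 1.0339 0.0000 0.0000 0.0000 0.0000 0.0000 0.0000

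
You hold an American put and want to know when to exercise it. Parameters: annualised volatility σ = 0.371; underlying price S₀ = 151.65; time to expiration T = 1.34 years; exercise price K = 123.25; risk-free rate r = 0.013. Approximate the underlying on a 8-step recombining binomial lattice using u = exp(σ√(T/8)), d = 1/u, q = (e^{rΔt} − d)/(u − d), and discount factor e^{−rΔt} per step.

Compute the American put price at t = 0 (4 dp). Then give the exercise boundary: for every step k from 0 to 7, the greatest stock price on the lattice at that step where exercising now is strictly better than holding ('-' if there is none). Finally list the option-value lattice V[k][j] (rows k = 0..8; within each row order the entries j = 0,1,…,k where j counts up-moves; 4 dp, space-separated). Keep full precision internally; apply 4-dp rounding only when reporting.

price = 11.5443
boundary = - - - - - 70.9790 82.6175 96.1645
tree:
11.5443
16.5962 5.8844
23.2587 9.1379 2.2319
31.6315 13.8972 3.7977 0.4714
41.5178 20.5972 6.3841 0.8902 0.0000
52.2710 29.5487 10.5687 1.6809 0.0000 0.0000
62.2700 40.6325 17.1503 3.1740 0.0000 0.0000 0.0000
70.8604 52.2710 27.0855 5.9934 0.0000 0.0000 0.0000 0.0000
78.2407 62.2700 40.6325 11.3172 0.0000 0.0000 0.0000 0.0000 0.0000

Δt=0.16750  u=1.16397  d=0.85913  q=0.46926  discount=0.99782
step 8 (expiry): payoffs max(K−S,0) = 78.2407 62.2700 40.6325 11.3172 0.0000 0.0000 0.0000 0.0000 0.0000
step 7: (k=7,j=0): S=52.3896, (K−S)⁺=70.8604, hold=70.5924 ⇒ V=70.8604 exercise | (k=7,j=1): S=70.9790, (K−S)⁺=52.2710, hold=52.0029 ⇒ V=52.2710 exercise | (k=7,j=2): S=96.1645, (K−S)⁺=27.0855, hold=26.8174 ⇒ V=27.0855 exercise | (k=7,j=3): S=130.2866, (K−S)⁺=0.0000, hold=5.9934 ⇒ V=5.9934 continue | (k=7,j=4): S=176.5164, (K−S)⁺=0.0000, hold=0.0000 ⇒ V=0.0000 continue | (k=7,j=5): S=239.1498, (K−S)⁺=0.0000, hold=0.0000 ⇒ V=0.0000 continue | (k=7,j=6): S=324.0075, (K−S)⁺=0.0000, hold=0.0000 ⇒ V=0.0000 continue | (k=7,j=7): S=438.9754, (K−S)⁺=0.0000, hold=0.0000 ⇒ V=0.0000 continue  boundary S*=96.1645
step 6: (k=6,j=0): S=60.9800, (K−S)⁺=62.2700, hold=62.0019 ⇒ V=62.2700 exercise | (k=6,j=1): S=82.6175, (K−S)⁺=40.6325, hold=40.3644 ⇒ V=40.6325 exercise | (k=6,j=2): S=111.9328, (K−S)⁺=11.3172, hold=17.1503 ⇒ V=17.1503 continue | (k=6,j=3): S=151.6500, (K−S)⁺=0.0000, hold=3.1740 ⇒ V=3.1740 continue | (k=6,j=4): S=205.4601, (K−S)⁺=0.0000, hold=0.0000 ⇒ V=0.0000 continue | (k=6,j=5): S=278.3637, (K−S)⁺=0.0000, hold=0.0000 ⇒ V=0.0000 continue | (k=6,j=6): S=377.1357, (K−S)⁺=0.0000, hold=0.0000 ⇒ V=0.0000 continue  boundary S*=82.6175
step 5: (k=5,j=0): S=70.9790, (K−S)⁺=52.2710, hold=52.0029 ⇒ V=52.2710 exercise | (k=5,j=1): S=96.1645, (K−S)⁺=27.0855, hold=29.5487 ⇒ V=29.5487 continue | (k=5,j=2): S=130.2866, (K−S)⁺=0.0000, hold=10.5687 ⇒ V=10.5687 continue | (k=5,j=3): S=176.5164, (K−S)⁺=0.0000, hold=1.6809 ⇒ V=1.6809 continue | (k=5,j=4): S=239.1498, (K−S)⁺=0.0000, hold=0.0000 ⇒ V=0.0000 continue | (k=5,j=5): S=324.0075, (K−S)⁺=0.0000, hold=0.0000 ⇒ V=0.0000 continue  boundary S*=70.9790
step 4: (k=4,j=0): S=82.6175, (K−S)⁺=40.6325, hold=41.5178 ⇒ V=41.5178 continue | (k=4,j=1): S=111.9328, (K−S)⁺=11.3172, hold=20.5972 ⇒ V=20.5972 continue | (k=4,j=2): S=151.6500, (K−S)⁺=0.0000, hold=6.3841 ⇒ V=6.3841 continue | (k=4,j=3): S=205.4601, (K−S)⁺=0.0000, hold=0.8902 ⇒ V=0.8902 continue | (k=4,j=4): S=278.3637, (K−S)⁺=0.0000, hold=0.0000 ⇒ V=0.0000 continue  boundary S*=-
step 3: (k=3,j=0): S=96.1645, (K−S)⁺=27.0855, hold=31.6315 ⇒ V=31.6315 continue | (k=3,j=1): S=130.2866, (K−S)⁺=0.0000, hold=13.8972 ⇒ V=13.8972 continue | (k=3,j=2): S=176.5164, (K−S)⁺=0.0000, hold=3.7977 ⇒ V=3.7977 continue | (k=3,j=3): S=239.1498, (K−S)⁺=0.0000, hold=0.4714 ⇒ V=0.4714 continue  boundary S*=-
step 2: (k=2,j=0): S=111.9328, (K−S)⁺=11.3172, hold=23.2587 ⇒ V=23.2587 continue | (k=2,j=1): S=151.6500, (K−S)⁺=0.0000, hold=9.1379 ⇒ V=9.1379 continue | (k=2,j=2): S=205.4601, (K−S)⁺=0.0000, hold=2.2319 ⇒ V=2.2319 continue  boundary S*=-
step 1: (k=1,j=0): S=130.2866, (K−S)⁺=0.0000, hold=16.5962 ⇒ V=16.5962 continue | (k=1,j=1): S=176.5164, (K−S)⁺=0.0000, hold=5.8844 ⇒ V=5.8844 continue  boundary S*=-
step 0: (k=0,j=0): S=151.6500, (K−S)⁺=0.0000, hold=11.5443 ⇒ V=11.5443 continue  boundary S*=-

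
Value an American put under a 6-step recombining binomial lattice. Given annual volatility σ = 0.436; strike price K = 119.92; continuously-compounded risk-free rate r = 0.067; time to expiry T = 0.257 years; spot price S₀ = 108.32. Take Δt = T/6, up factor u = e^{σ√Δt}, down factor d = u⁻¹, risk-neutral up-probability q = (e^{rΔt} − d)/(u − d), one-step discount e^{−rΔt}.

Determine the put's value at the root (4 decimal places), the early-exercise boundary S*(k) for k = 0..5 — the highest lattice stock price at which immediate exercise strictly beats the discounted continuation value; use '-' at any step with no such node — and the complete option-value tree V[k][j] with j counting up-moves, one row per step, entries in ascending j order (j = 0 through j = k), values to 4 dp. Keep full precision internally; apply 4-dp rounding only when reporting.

Δt=0.04283  u=1.09443  d=0.91372  q=0.49336  discount=0.99713
step 6 (expiry): payoffs max(K−S,0) = 56.8858 44.4189 29.4861 11.6000 0.0000 0.0000 0.0000
step 5: (k=5,j=0): S=68.9866, (K−S)⁺=50.9334, hold=50.5897 ⇒ V=50.9334 exercise | (k=5,j=1): S=82.6309, (K−S)⁺=37.2891, hold=36.9455 ⇒ V=37.2891 exercise | (k=5,j=2): S=98.9737, (K−S)⁺=20.9463, hold=20.6026 ⇒ V=20.9463 exercise | (k=5,j=3): S=118.5489, (K−S)⁺=1.3711, hold=5.8602 ⇒ V=5.8602 continue | (k=5,j=4): S=141.9956, (K−S)⁺=0.0000, hold=0.0000 ⇒ V=0.0000 continue | (k=5,j=5): S=170.0797, (K−S)⁺=0.0000, hold=0.0000 ⇒ V=0.0000 continue  boundary S*=98.9737
step 4: (k=4,j=0): S=75.5011, (K−S)⁺=44.4189, hold=44.0752 ⇒ V=44.4189 exercise | (k=4,j=1): S=90.4339, (K−S)⁺=29.4861, hold=29.1425 ⇒ V=29.4861 exercise | (k=4,j=2): S=108.3200, (K−S)⁺=11.6000, hold=13.4647 ⇒ V=13.4647 continue | (k=4,j=3): S=129.7437, (K−S)⁺=0.0000, hold=2.9605 ⇒ V=2.9605 continue | (k=4,j=4): S=155.4046, (K−S)⁺=0.0000, hold=0.0000 ⇒ V=0.0000 continue  boundary S*=90.4339
step 3: (k=3,j=0): S=82.6309, (K−S)⁺=37.2891, hold=36.9455 ⇒ V=37.2891 exercise | (k=3,j=1): S=98.9737, (K−S)⁺=20.9463, hold=21.5200 ⇒ V=21.5200 continue | (k=3,j=2): S=118.5489, (K−S)⁺=1.3711, hold=8.2586 ⇒ V=8.2586 continue | (k=3,j=3): S=141.9956, (K−S)⁺=0.0000, hold=1.4956 ⇒ V=1.4956 continue  boundary S*=82.6309
step 2: (k=2,j=0): S=90.4339, (K−S)⁺=29.4861, hold=29.4247 ⇒ V=29.4861 exercise | (k=2,j=1): S=108.3200, (K−S)⁺=11.6000, hold=14.9344 ⇒ V=14.9344 continue | (k=2,j=2): S=129.7437, (K−S)⁺=0.0000, hold=4.9079 ⇒ V=4.9079 continue  boundary S*=90.4339
step 1: (k=1,j=0): S=98.9737, (K−S)⁺=20.9463, hold=22.2430 ⇒ V=22.2430 continue | (k=1,j=1): S=118.5489, (K−S)⁺=1.3711, hold=9.9591 ⇒ V=9.9591 continue  boundary S*=-
step 0: (k=0,j=0): S=108.3200, (K−S)⁺=11.6000, hold=16.1363 ⇒ V=16.1363 continue  boundary S*=-

price = 16.1363
boundary = - - 90.4339 82.6309 90.4339 98.9737
tree:
16.1363
22.2430 9.9591
29.4861 14.9344 4.9079
37.2891 21.5200 8.2586 1.4956
44.4189 29.4861 13.4647 2.9605 0.0000
50.9334 37.2891 20.9463 5.8602 0.0000 0.0000
56.8858 44.4189 29.4861 11.6000 0.0000 0.0000 0.0000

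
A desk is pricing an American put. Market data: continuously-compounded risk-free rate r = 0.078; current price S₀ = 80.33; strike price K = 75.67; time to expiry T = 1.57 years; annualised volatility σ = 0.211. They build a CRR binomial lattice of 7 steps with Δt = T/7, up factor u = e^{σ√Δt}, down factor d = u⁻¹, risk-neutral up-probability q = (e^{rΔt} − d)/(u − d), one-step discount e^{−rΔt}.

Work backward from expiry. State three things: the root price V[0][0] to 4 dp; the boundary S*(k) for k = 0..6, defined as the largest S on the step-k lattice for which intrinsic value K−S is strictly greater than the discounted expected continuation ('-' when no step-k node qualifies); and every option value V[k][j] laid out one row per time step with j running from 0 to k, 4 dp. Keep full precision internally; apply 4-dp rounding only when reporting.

price = 3.4669
boundary = - - - 59.5229 65.7782 59.5229 65.7782
tree:
3.4669
5.9903 1.6184
10.0248 3.0490 0.5596
16.1471 5.5906 1.1734 0.1011
21.8075 9.8918 2.4299 0.2356 0.0000
26.9296 16.1471 4.9535 0.5489 0.0000 0.0000
31.5647 21.8075 9.8918 1.2787 0.0000 0.0000 0.0000
35.7589 26.9296 16.1471 2.9791 0.0000 0.0000 0.0000 0.0000

Δt=0.22429  u=1.10509  d=0.90490  q=0.56320  discount=0.98266
step 7 (expiry): payoffs max(K−S,0) = 35.7589 26.9296 16.1471 2.9791 0.0000 0.0000 0.0000 0.0000
step 6: (k=6,j=0): S=44.1053, (K−S)⁺=31.5647, hold=30.2524 ⇒ V=31.5647 exercise | (k=6,j=1): S=53.8625, (K−S)⁺=21.8075, hold=20.4952 ⇒ V=21.8075 exercise | (k=6,j=2): S=65.7782, (K−S)⁺=9.8918, hold=8.5795 ⇒ V=9.8918 exercise | (k=6,j=3): S=80.3300, (K−S)⁺=0.0000, hold=1.2787 ⇒ V=1.2787 continue | (k=6,j=4): S=98.1010, (K−S)⁺=0.0000, hold=0.0000 ⇒ V=0.0000 continue | (k=6,j=5): S=119.8033, (K−S)⁺=0.0000, hold=0.0000 ⇒ V=0.0000 continue | (k=6,j=6): S=146.3068, (K−S)⁺=0.0000, hold=0.0000 ⇒ V=0.0000 continue  boundary S*=65.7782
step 5: (k=5,j=0): S=48.7404, (K−S)⁺=26.9296, hold=25.6173 ⇒ V=26.9296 exercise | (k=5,j=1): S=59.5229, (K−S)⁺=16.1471, hold=14.8348 ⇒ V=16.1471 exercise | (k=5,j=2): S=72.6909, (K−S)⁺=2.9791, hold=4.9535 ⇒ V=4.9535 continue | (k=5,j=3): S=88.7719, (K−S)⁺=0.0000, hold=0.5489 ⇒ V=0.5489 continue | (k=5,j=4): S=108.4104, (K−S)⁺=0.0000, hold=0.0000 ⇒ V=0.0000 continue | (k=5,j=5): S=132.3935, (K−S)⁺=0.0000, hold=0.0000 ⇒ V=0.0000 continue  boundary S*=59.5229
step 4: (k=4,j=0): S=53.8625, (K−S)⁺=21.8075, hold=20.4952 ⇒ V=21.8075 exercise | (k=4,j=1): S=65.7782, (K−S)⁺=9.8918, hold=9.6722 ⇒ V=9.8918 exercise | (k=4,j=2): S=80.3300, (K−S)⁺=0.0000, hold=2.4299 ⇒ V=2.4299 continue | (k=4,j=3): S=98.1010, (K−S)⁺=0.0000, hold=0.2356 ⇒ V=0.2356 continue | (k=4,j=4): S=119.8033, (K−S)⁺=0.0000, hold=0.0000 ⇒ V=0.0000 continue  boundary S*=65.7782
step 3: (k=3,j=0): S=59.5229, (K−S)⁺=16.1471, hold=14.8348 ⇒ V=16.1471 exercise | (k=3,j=1): S=72.6909, (K−S)⁺=2.9791, hold=5.5906 ⇒ V=5.5906 continue | (k=3,j=2): S=88.7719, (K−S)⁺=0.0000, hold=1.1734 ⇒ V=1.1734 continue | (k=3,j=3): S=108.4104, (K−S)⁺=0.0000, hold=0.1011 ⇒ V=0.1011 continue  boundary S*=59.5229
step 2: (k=2,j=0): S=65.7782, (K−S)⁺=9.8918, hold=10.0248 ⇒ V=10.0248 continue | (k=2,j=1): S=80.3300, (K−S)⁺=0.0000, hold=3.0490 ⇒ V=3.0490 continue | (k=2,j=2): S=98.1010, (K−S)⁺=0.0000, hold=0.5596 ⇒ V=0.5596 continue  boundary S*=-
step 1: (k=1,j=0): S=72.6909, (K−S)⁺=2.9791, hold=5.9903 ⇒ V=5.9903 continue | (k=1,j=1): S=88.7719, (K−S)⁺=0.0000, hold=1.6184 ⇒ V=1.6184 continue  boundary S*=-
step 0: (k=0,j=0): S=80.3300, (K−S)⁺=0.0000, hold=3.4669 ⇒ V=3.4669 continue  boundary S*=-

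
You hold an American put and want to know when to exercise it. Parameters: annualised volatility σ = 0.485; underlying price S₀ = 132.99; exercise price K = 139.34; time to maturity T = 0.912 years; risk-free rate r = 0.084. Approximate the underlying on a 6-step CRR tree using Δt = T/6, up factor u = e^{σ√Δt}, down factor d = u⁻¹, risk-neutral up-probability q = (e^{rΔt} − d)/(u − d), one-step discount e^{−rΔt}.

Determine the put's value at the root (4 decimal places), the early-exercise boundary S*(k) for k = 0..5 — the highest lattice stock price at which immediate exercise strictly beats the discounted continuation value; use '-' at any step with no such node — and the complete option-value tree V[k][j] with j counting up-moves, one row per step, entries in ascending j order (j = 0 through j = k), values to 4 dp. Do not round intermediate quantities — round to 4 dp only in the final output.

price = 23.6461
boundary = - - 91.1128 75.4153 91.1128 110.0777
tree:
23.6461
34.4096 12.9163
48.2272 20.7423 5.0017
63.9247 32.3126 9.0847 0.8268
76.9177 48.2272 16.3777 1.6312 0.0000
87.6722 63.9247 29.2623 3.2184 0.0000 0.0000
96.5738 76.9177 48.2272 6.3500 0.0000 0.0000 0.0000

params: Δt=0.15200 u=1.20815 d=0.82771 q=0.48665 e^(-rΔt)=0.98731
t_6 payoffs: 96.5738 76.9177 48.2272 6.3500 0.0000 0.0000 0.0000
t_5: node(5,0) S=51.6678 payoff=87.6722 vs cont=85.9044 → 87.6722 [stop]  node(5,1) S=75.4153 payoff=63.9247 vs cont=62.1569 → 63.9247 [stop]  node(5,2) S=110.0777 payoff=29.2623 vs cont=27.4946 → 29.2623 [stop]  node(5,3) S=160.6715 payoff=0.0000 vs cont=3.2184 → 3.2184 [wait]  node(5,4) S=234.5192 payoff=0.0000 vs cont=0.0000 → 0.0000 [wait]  node(5,5) S=342.3087 payoff=0.0000 vs cont=0.0000 → 0.0000 [wait]  ⇒ S*(5)=110.0777
t_4: node(4,0) S=62.4223 payoff=76.9177 vs cont=75.1499 → 76.9177 [stop]  node(4,1) S=91.1128 payoff=48.2272 vs cont=46.4594 → 48.2272 [stop]  node(4,2) S=132.9900 payoff=6.3500 vs cont=16.3777 → 16.3777 [wait]  node(4,3) S=194.1148 payoff=0.0000 vs cont=1.6312 → 1.6312 [wait]  node(4,4) S=283.3337 payoff=0.0000 vs cont=0.0000 → 0.0000 [wait]  ⇒ S*(4)=91.1128
t_3: node(3,0) S=75.4153 payoff=63.9247 vs cont=62.1569 → 63.9247 [stop]  node(3,1) S=110.0777 payoff=29.2623 vs cont=32.3126 → 32.3126 [wait]  node(3,2) S=160.6715 payoff=0.0000 vs cont=9.0847 → 9.0847 [wait]  node(3,3) S=234.5192 payoff=0.0000 vs cont=0.8268 → 0.8268 [wait]  ⇒ S*(3)=75.4153
t_2: node(2,0) S=91.1128 payoff=48.2272 vs cont=47.9250 → 48.2272 [stop]  node(2,1) S=132.9900 payoff=6.3500 vs cont=20.7423 → 20.7423 [wait]  node(2,2) S=194.1148 payoff=0.0000 vs cont=5.0017 → 5.0017 [wait]  ⇒ S*(2)=91.1128
t_1: node(1,0) S=110.0777 payoff=29.2623 vs cont=34.4096 → 34.4096 [wait]  node(1,1) S=160.6715 payoff=0.0000 vs cont=12.9163 → 12.9163 [wait]  ⇒ S*(1)=-
t_0: node(0,0) S=132.9900 payoff=6.3500 vs cont=23.6461 → 23.6461 [wait]  ⇒ S*(0)=-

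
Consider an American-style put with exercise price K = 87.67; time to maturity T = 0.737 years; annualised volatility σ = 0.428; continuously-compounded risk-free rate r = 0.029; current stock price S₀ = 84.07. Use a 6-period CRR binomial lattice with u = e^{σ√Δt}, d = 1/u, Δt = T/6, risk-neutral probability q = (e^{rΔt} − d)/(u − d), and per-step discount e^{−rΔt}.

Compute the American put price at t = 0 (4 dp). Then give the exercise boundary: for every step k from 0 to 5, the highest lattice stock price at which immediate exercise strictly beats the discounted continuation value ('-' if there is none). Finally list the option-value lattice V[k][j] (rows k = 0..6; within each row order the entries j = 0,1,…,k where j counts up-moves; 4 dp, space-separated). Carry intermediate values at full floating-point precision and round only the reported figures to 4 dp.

price = 13.5604
boundary = - - - 53.6048 62.2801 72.3595
tree:
13.5604
19.1598 7.4593
26.1173 11.5960 2.9326
34.0652 17.5088 5.1328 0.5171
41.5321 25.3899 8.9096 0.9874 0.0000
47.9589 34.0652 15.3105 1.8854 0.0000 0.0000
53.4904 41.5321 25.3899 3.6000 0.0000 0.0000 0.0000

params: Δt=0.12283 u=1.16184 d=0.86070 q=0.47442 e^(-rΔt)=0.99644
t_6 payoffs: 53.4904 41.5321 25.3899 3.6000 0.0000 0.0000 0.0000
t_5: node(5,0) S=39.7111 payoff=47.9589 vs cont=47.6471 → 47.9589 [stop]  node(5,1) S=53.6048 payoff=34.0652 vs cont=33.7535 → 34.0652 [stop]  node(5,2) S=72.3595 payoff=15.3105 vs cont=14.9988 → 15.3105 [stop]  node(5,3) S=97.6758 payoff=0.0000 vs cont=1.8854 → 1.8854 [wait]  node(5,4) S=131.8495 payoff=0.0000 vs cont=0.0000 → 0.0000 [wait]  node(5,5) S=177.9795 payoff=0.0000 vs cont=0.0000 → 0.0000 [wait]  ⇒ S*(5)=72.3595
t_4: node(4,0) S=46.1379 payoff=41.5321 vs cont=41.2203 → 41.5321 [stop]  node(4,1) S=62.2801 payoff=25.3899 vs cont=25.0781 → 25.3899 [stop]  node(4,2) S=84.0700 payoff=3.6000 vs cont=8.9096 → 8.9096 [wait]  node(4,3) S=113.4835 payoff=0.0000 vs cont=0.9874 → 0.9874 [wait]  node(4,4) S=153.1878 payoff=0.0000 vs cont=0.0000 → 0.0000 [wait]  ⇒ S*(4)=62.2801
t_3: node(3,0) S=53.6048 payoff=34.0652 vs cont=33.7535 → 34.0652 [stop]  node(3,1) S=72.3595 payoff=15.3105 vs cont=17.5088 → 17.5088 [wait]  node(3,2) S=97.6758 payoff=0.0000 vs cont=5.1328 → 5.1328 [wait]  node(3,3) S=131.8495 payoff=0.0000 vs cont=0.5171 → 0.5171 [wait]  ⇒ S*(3)=53.6048
t_2: node(2,0) S=62.2801 payoff=25.3899 vs cont=26.1173 → 26.1173 [wait]  node(2,1) S=84.0700 payoff=3.6000 vs cont=11.5960 → 11.5960 [wait]  node(2,2) S=113.4835 payoff=0.0000 vs cont=2.9326 → 2.9326 [wait]  ⇒ S*(2)=-
t_1: node(1,0) S=72.3595 payoff=15.3105 vs cont=19.1598 → 19.1598 [wait]  node(1,1) S=97.6758 payoff=0.0000 vs cont=7.4593 → 7.4593 [wait]  ⇒ S*(1)=-
t_0: node(0,0) S=84.0700 payoff=3.6000 vs cont=13.5604 → 13.5604 [wait]  ⇒ S*(0)=-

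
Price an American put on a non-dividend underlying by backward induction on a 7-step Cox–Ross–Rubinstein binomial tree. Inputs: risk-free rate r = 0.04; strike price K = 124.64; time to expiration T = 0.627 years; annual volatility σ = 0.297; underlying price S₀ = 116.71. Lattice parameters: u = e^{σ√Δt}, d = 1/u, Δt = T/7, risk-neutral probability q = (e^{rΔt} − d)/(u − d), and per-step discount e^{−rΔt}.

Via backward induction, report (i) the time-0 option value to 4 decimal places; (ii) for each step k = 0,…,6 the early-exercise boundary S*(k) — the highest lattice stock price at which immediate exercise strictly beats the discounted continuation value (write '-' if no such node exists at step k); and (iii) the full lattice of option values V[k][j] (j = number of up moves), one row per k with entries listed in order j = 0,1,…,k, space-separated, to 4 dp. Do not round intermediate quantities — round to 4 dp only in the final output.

price = 14.1099
boundary = - - - 89.3918 97.7015 89.3918 97.7015
tree:
14.1099
19.9126 8.3612
27.0706 12.8395 3.9064
35.2482 19.0210 6.6997 1.1182
42.8511 26.9385 11.1757 2.2354 0.0000
49.8074 35.2482 17.9081 4.4685 0.0000 0.0000
56.1720 42.8511 26.9385 8.9326 0.0000 0.0000 0.0000
61.9953 49.8074 35.2482 17.8564 0.0000 0.0000 0.0000 0.0000

Δt=0.08957, u=1.09296, d=0.91495, q=0.49796, disc=e^(-rΔt)=0.99642
k=7 terminal: V=max(K-S,0) → 61.9953 49.8074 35.2482 17.8564 0.0000 0.0000 0.0000 0.0000
k=6: j=0 S=68.4680 intr=56.1720 cont=55.7262 V=56.1720[EX]; j=1 S=81.7889 intr=42.8511 cont=42.4053 V=42.8511[EX]; j=2 S=97.7015 intr=26.9385 cont=26.4927 V=26.9385[EX]; j=3 S=116.7100 intr=7.9300 cont=8.9326 V=8.9326[hold]; j=4 S=139.4167 intr=0.0000 cont=0.0000 V=0.0000[hold]; j=5 S=166.5412 intr=0.0000 cont=0.0000 V=0.0000[hold]; j=6 S=198.9429 intr=0.0000 cont=0.0000 V=0.0000[hold]  S*(6)=97.7015
k=5: j=0 S=74.8326 intr=49.8074 cont=49.3616 V=49.8074[EX]; j=1 S=89.3918 intr=35.2482 cont=34.8024 V=35.2482[EX]; j=2 S=106.7836 intr=17.8564 cont=17.9081 V=17.9081[hold]; j=3 S=127.5591 intr=0.0000 cont=4.4685 V=4.4685[hold]; j=4 S=152.3766 intr=0.0000 cont=0.0000 V=0.0000[hold]; j=5 S=182.0225 intr=0.0000 cont=0.0000 V=0.0000[hold]  S*(5)=89.3918
k=4: j=0 S=81.7889 intr=42.8511 cont=42.4053 V=42.8511[EX]; j=1 S=97.7015 intr=26.9385 cont=26.5184 V=26.9385[EX]; j=2 S=116.7100 intr=7.9300 cont=11.1757 V=11.1757[hold]; j=3 S=139.4167 intr=0.0000 cont=2.2354 V=2.2354[hold]; j=4 S=166.5412 intr=0.0000 cont=0.0000 V=0.0000[hold]  S*(4)=97.7015
k=3: j=0 S=89.3918 intr=35.2482 cont=34.8024 V=35.2482[EX]; j=1 S=106.7836 intr=17.8564 cont=19.0210 V=19.0210[hold]; j=2 S=127.5591 intr=0.0000 cont=6.6997 V=6.6997[hold]; j=3 S=152.3766 intr=0.0000 cont=1.1182 V=1.1182[hold]  S*(3)=89.3918
k=2: j=0 S=97.7015 intr=26.9385 cont=27.0706 V=27.0706[hold]; j=1 S=116.7100 intr=7.9300 cont=12.8395 V=12.8395[hold]; j=2 S=139.4167 intr=0.0000 cont=3.9064 V=3.9064[hold]  S*(2)=-
k=1: j=0 S=106.7836 intr=17.8564 cont=19.9126 V=19.9126[hold]; j=1 S=127.5591 intr=0.0000 cont=8.3612 V=8.3612[hold]  S*(1)=-
k=0: j=0 S=116.7100 intr=7.9300 cont=14.1099 V=14.1099[hold]  S*(0)=-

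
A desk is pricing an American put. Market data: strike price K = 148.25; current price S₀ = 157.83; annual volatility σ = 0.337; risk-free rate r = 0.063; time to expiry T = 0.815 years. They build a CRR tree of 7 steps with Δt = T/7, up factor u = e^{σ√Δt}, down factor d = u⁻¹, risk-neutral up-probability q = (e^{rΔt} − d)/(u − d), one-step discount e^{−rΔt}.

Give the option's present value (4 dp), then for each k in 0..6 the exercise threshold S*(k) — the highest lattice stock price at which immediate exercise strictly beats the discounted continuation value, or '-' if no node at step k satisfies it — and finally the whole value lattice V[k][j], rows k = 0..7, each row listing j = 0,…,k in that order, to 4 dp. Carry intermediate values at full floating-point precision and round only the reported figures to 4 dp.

price = 11.7001
boundary = - - - 111.7818 99.6395 111.7818 125.4038
tree:
11.7001
17.6749 5.9731
25.8754 9.8380 2.2451
36.4682 15.7969 4.0994 0.4474
48.6105 24.5431 7.3939 0.9072 0.0000
59.4338 36.4682 13.1299 1.8396 0.0000 0.0000
69.0815 48.6105 22.8462 3.7303 0.0000 0.0000 0.0000
77.6811 59.4338 36.4682 7.5643 0.0000 0.0000 0.0000 0.0000

Δt=0.11643  u=1.12186  d=0.89138  q=0.50323  discount=0.99269
step 7 (expiry): payoffs max(K−S,0) = 77.6811 59.4338 36.4682 7.5643 0.0000 0.0000 0.0000 0.0000
step 6: (k=6,j=0): S=79.1685, (K−S)⁺=69.0815, hold=67.9980 ⇒ V=69.0815 exercise | (k=6,j=1): S=99.6395, (K−S)⁺=48.6105, hold=47.5270 ⇒ V=48.6105 exercise | (k=6,j=2): S=125.4038, (K−S)⁺=22.8462, hold=21.7628 ⇒ V=22.8462 exercise | (k=6,j=3): S=157.8300, (K−S)⁺=0.0000, hold=3.7303 ⇒ V=3.7303 continue | (k=6,j=4): S=198.6408, (K−S)⁺=0.0000, hold=0.0000 ⇒ V=0.0000 continue | (k=6,j=5): S=250.0043, (K−S)⁺=0.0000, hold=0.0000 ⇒ V=0.0000 continue | (k=6,j=6): S=314.6490, (K−S)⁺=0.0000, hold=0.0000 ⇒ V=0.0000 continue  boundary S*=125.4038
step 5: (k=5,j=0): S=88.8162, (K−S)⁺=59.4338, hold=58.3504 ⇒ V=59.4338 exercise | (k=5,j=1): S=111.7818, (K−S)⁺=36.4682, hold=35.3848 ⇒ V=36.4682 exercise | (k=5,j=2): S=140.6857, (K−S)⁺=7.5643, hold=13.1299 ⇒ V=13.1299 continue | (k=5,j=3): S=177.0635, (K−S)⁺=0.0000, hold=1.8396 ⇒ V=1.8396 continue | (k=5,j=4): S=222.8476, (K−S)⁺=0.0000, hold=0.0000 ⇒ V=0.0000 continue | (k=5,j=5): S=280.4703, (K−S)⁺=0.0000, hold=0.0000 ⇒ V=0.0000 continue  boundary S*=111.7818
step 4: (k=4,j=0): S=99.6395, (K−S)⁺=48.6105, hold=47.5270 ⇒ V=48.6105 exercise | (k=4,j=1): S=125.4038, (K−S)⁺=22.8462, hold=24.5431 ⇒ V=24.5431 continue | (k=4,j=2): S=157.8300, (K−S)⁺=0.0000, hold=7.3939 ⇒ V=7.3939 continue | (k=4,j=3): S=198.6408, (K−S)⁺=0.0000, hold=0.9072 ⇒ V=0.9072 continue | (k=4,j=4): S=250.0043, (K−S)⁺=0.0000, hold=0.0000 ⇒ V=0.0000 continue  boundary S*=99.6395
step 3: (k=3,j=0): S=111.7818, (K−S)⁺=36.4682, hold=36.2324 ⇒ V=36.4682 exercise | (k=3,j=1): S=140.6857, (K−S)⁺=7.5643, hold=15.7969 ⇒ V=15.7969 continue | (k=3,j=2): S=177.0635, (K−S)⁺=0.0000, hold=4.0994 ⇒ V=4.0994 continue | (k=3,j=3): S=222.8476, (K−S)⁺=0.0000, hold=0.4474 ⇒ V=0.4474 continue  boundary S*=111.7818
step 2: (k=2,j=0): S=125.4038, (K−S)⁺=22.8462, hold=25.8754 ⇒ V=25.8754 continue | (k=2,j=1): S=157.8300, (K−S)⁺=0.0000, hold=9.8380 ⇒ V=9.8380 continue | (k=2,j=2): S=198.6408, (K−S)⁺=0.0000, hold=2.2451 ⇒ V=2.2451 continue  boundary S*=-
step 1: (k=1,j=0): S=140.6857, (K−S)⁺=7.5643, hold=17.6749 ⇒ V=17.6749 continue | (k=1,j=1): S=177.0635, (K−S)⁺=0.0000, hold=5.9731 ⇒ V=5.9731 continue  boundary S*=-
step 0: (k=0,j=0): S=157.8300, (K−S)⁺=0.0000, hold=11.7001 ⇒ V=11.7001 continue  boundary S*=-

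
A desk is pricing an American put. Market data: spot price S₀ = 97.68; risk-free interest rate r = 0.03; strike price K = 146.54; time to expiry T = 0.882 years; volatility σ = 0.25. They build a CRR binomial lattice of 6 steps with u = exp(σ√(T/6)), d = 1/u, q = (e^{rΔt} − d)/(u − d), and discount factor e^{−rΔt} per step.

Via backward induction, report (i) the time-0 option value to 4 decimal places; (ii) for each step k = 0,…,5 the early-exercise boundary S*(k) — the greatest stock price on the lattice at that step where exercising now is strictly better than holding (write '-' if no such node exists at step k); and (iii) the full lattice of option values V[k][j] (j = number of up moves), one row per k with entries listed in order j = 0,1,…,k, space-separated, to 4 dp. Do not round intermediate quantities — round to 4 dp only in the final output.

params: Δt=0.14700 u=1.10060 d=0.90860 q=0.49908 e^(-rΔt)=0.99560
t_6 payoffs: 91.5810 79.9675 65.9001 48.8600 28.2192 3.2167 0.0000
t_5: node(5,0) S=60.4877 payoff=86.0523 vs cont=85.4075 → 86.0523 [stop]  node(5,1) S=73.2694 payoff=73.2706 vs cont=72.6258 → 73.2706 [stop]  node(5,2) S=88.7519 payoff=57.7881 vs cont=57.1432 → 57.7881 [stop]  node(5,3) S=107.5062 payoff=39.0338 vs cont=38.3890 → 39.0338 [stop]  node(5,4) S=130.2234 payoff=16.3166 vs cont=15.6718 → 16.3166 [stop]  node(5,5) S=157.7409 payoff=0.0000 vs cont=1.6043 → 1.6043 [wait]  ⇒ S*(5)=130.2234
t_4: node(4,0) S=66.5725 payoff=79.9675 vs cont=79.3227 → 79.9675 [stop]  node(4,1) S=80.6399 payoff=65.9001 vs cont=65.2553 → 65.9001 [stop]  node(4,2) S=97.6800 payoff=48.8600 vs cont=48.2152 → 48.8600 [stop]  node(4,3) S=118.3208 payoff=28.2192 vs cont=27.5744 → 28.2192 [stop]  node(4,4) S=143.3233 payoff=3.2167 vs cont=8.9346 → 8.9346 [wait]  ⇒ S*(4)=118.3208
t_3: node(3,0) S=73.2694 payoff=73.2706 vs cont=72.6258 → 73.2706 [stop]  node(3,1) S=88.7519 payoff=57.7881 vs cont=57.1432 → 57.7881 [stop]  node(3,2) S=107.5062 payoff=39.0338 vs cont=38.3890 → 39.0338 [stop]  node(3,3) S=130.2234 payoff=16.3166 vs cont=18.5129 → 18.5129 [wait]  ⇒ S*(3)=107.5062
t_2: node(2,0) S=80.6399 payoff=65.9001 vs cont=65.2553 → 65.9001 [stop]  node(2,1) S=97.6800 payoff=48.8600 vs cont=48.2152 → 48.8600 [stop]  node(2,2) S=118.3208 payoff=28.2192 vs cont=28.6656 → 28.6656 [wait]  ⇒ S*(2)=97.6800
t_1: node(1,0) S=88.7519 payoff=57.7881 vs cont=57.1432 → 57.7881 [stop]  node(1,1) S=107.5062 payoff=39.0338 vs cont=38.6108 → 39.0338 [stop]  ⇒ S*(1)=107.5062
t_0: node(0,0) S=97.6800 payoff=48.8600 vs cont=48.2152 → 48.8600 [stop]  ⇒ S*(0)=97.6800

price = 48.8600
boundary = 97.6800 107.5062 97.6800 107.5062 118.3208 130.2234
tree:
48.8600
57.7881 39.0338
65.9001 48.8600 28.6656
73.2706 57.7881 39.0338 18.5129
79.9675 65.9001 48.8600 28.2192 8.9346
86.0523 73.2706 57.7881 39.0338 16.3166 1.6043
91.5810 79.9675 65.9001 48.8600 28.2192 3.2167 0.0000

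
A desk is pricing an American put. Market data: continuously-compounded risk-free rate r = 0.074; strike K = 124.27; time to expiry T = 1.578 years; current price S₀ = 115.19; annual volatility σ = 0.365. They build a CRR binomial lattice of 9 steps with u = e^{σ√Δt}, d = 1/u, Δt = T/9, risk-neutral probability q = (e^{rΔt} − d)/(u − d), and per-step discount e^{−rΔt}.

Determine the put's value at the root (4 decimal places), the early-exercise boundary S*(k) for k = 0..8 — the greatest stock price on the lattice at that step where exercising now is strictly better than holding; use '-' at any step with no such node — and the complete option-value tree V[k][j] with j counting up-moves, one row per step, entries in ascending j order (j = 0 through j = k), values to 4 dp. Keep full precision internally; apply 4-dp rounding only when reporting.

price = 20.5723
boundary = - - 84.8522 72.8262 84.8522 72.8262 84.8522 72.8262 84.8522
tree:
20.5723
28.9130 12.9105
39.4178 19.3409 6.9271
51.4438 28.1034 11.2328 2.8762
61.7654 39.4178 17.7150 5.1551 0.7117
70.6242 51.4438 26.9942 9.0572 1.4549 0.0000
78.2274 61.7654 39.4178 15.4874 2.9742 0.0000 0.0000
84.7529 70.6242 51.4438 25.4710 6.0798 0.0000 0.0000 0.0000
90.3537 78.2274 61.7654 39.4178 12.4282 0.0000 0.0000 0.0000 0.0000
95.1606 84.7529 70.6242 51.4438 25.4058 0.0000 0.0000 0.0000 0.0000 0.0000

Δt=0.17533  u=1.16513  d=0.85827  q=0.50442  discount=0.98711
step 9 (expiry): payoffs max(K−S,0) = 95.1606 84.7529 70.6242 51.4438 25.4058 0.0000 0.0000 0.0000 0.0000 0.0000
step 8: (k=8,j=0): S=33.9163, (K−S)⁺=90.3537, hold=88.7517 ⇒ V=90.3537 exercise | (k=8,j=1): S=46.0426, (K−S)⁺=78.2274, hold=76.6254 ⇒ V=78.2274 exercise | (k=8,j=2): S=62.5046, (K−S)⁺=61.7654, hold=60.1635 ⇒ V=61.7654 exercise | (k=8,j=3): S=84.8522, (K−S)⁺=39.4178, hold=37.8158 ⇒ V=39.4178 exercise | (k=8,j=4): S=115.1900, (K−S)⁺=9.0800, hold=12.4282 ⇒ V=12.4282 continue | (k=8,j=5): S=156.3746, (K−S)⁺=0.0000, hold=0.0000 ⇒ V=0.0000 continue | (k=8,j=6): S=212.2842, (K−S)⁺=0.0000, hold=0.0000 ⇒ V=0.0000 continue | (k=8,j=7): S=288.1836, (K−S)⁺=0.0000, hold=0.0000 ⇒ V=0.0000 continue | (k=8,j=8): S=391.2197, (K−S)⁺=0.0000, hold=0.0000 ⇒ V=0.0000 continue  boundary S*=84.8522
step 7: (k=7,j=0): S=39.5171, (K−S)⁺=84.7529, hold=83.1510 ⇒ V=84.7529 exercise | (k=7,j=1): S=53.6458, (K−S)⁺=70.6242, hold=69.0222 ⇒ V=70.6242 exercise | (k=7,j=2): S=72.8262, (K−S)⁺=51.4438, hold=49.8419 ⇒ V=51.4438 exercise | (k=7,j=3): S=98.8642, (K−S)⁺=25.4058, hold=25.4710 ⇒ V=25.4710 continue | (k=7,j=4): S=134.2117, (K−S)⁺=0.0000, hold=6.0798 ⇒ V=6.0798 continue | (k=7,j=5): S=182.1973, (K−S)⁺=0.0000, hold=0.0000 ⇒ V=0.0000 continue | (k=7,j=6): S=247.3395, (K−S)⁺=0.0000, hold=0.0000 ⇒ V=0.0000 continue | (k=7,j=7): S=335.7724, (K−S)⁺=0.0000, hold=0.0000 ⇒ V=0.0000 continue  boundary S*=72.8262
step 6: (k=6,j=0): S=46.0426, (K−S)⁺=78.2274, hold=76.6254 ⇒ V=78.2274 exercise | (k=6,j=1): S=62.5046, (K−S)⁺=61.7654, hold=60.1635 ⇒ V=61.7654 exercise | (k=6,j=2): S=84.8522, (K−S)⁺=39.4178, hold=37.8483 ⇒ V=39.4178 exercise | (k=6,j=3): S=115.1900, (K−S)⁺=9.0800, hold=15.4874 ⇒ V=15.4874 continue | (k=6,j=4): S=156.3746, (K−S)⁺=0.0000, hold=2.9742 ⇒ V=2.9742 continue | (k=6,j=5): S=212.2842, (K−S)⁺=0.0000, hold=0.0000 ⇒ V=0.0000 continue | (k=6,j=6): S=288.1836, (K−S)⁺=0.0000, hold=0.0000 ⇒ V=0.0000 continue  boundary S*=84.8522
step 5: (k=5,j=0): S=53.6458, (K−S)⁺=70.6242, hold=69.0222 ⇒ V=70.6242 exercise | (k=5,j=1): S=72.8262, (K−S)⁺=51.4438, hold=49.8419 ⇒ V=51.4438 exercise | (k=5,j=2): S=98.8642, (K−S)⁺=25.4058, hold=26.9942 ⇒ V=26.9942 continue | (k=5,j=3): S=134.2117, (K−S)⁺=0.0000, hold=9.0572 ⇒ V=9.0572 continue | (k=5,j=4): S=182.1973, (K−S)⁺=0.0000, hold=1.4549 ⇒ V=1.4549 continue | (k=5,j=5): S=247.3395, (K−S)⁺=0.0000, hold=0.0000 ⇒ V=0.0000 continue  boundary S*=72.8262
step 4: (k=4,j=0): S=62.5046, (K−S)⁺=61.7654, hold=60.1635 ⇒ V=61.7654 exercise | (k=4,j=1): S=84.8522, (K−S)⁺=39.4178, hold=38.6067 ⇒ V=39.4178 exercise | (k=4,j=2): S=115.1900, (K−S)⁺=9.0800, hold=17.7150 ⇒ V=17.7150 continue | (k=4,j=3): S=156.3746, (K−S)⁺=0.0000, hold=5.1551 ⇒ V=5.1551 continue | (k=4,j=4): S=212.2842, (K−S)⁺=0.0000, hold=0.7117 ⇒ V=0.7117 continue  boundary S*=84.8522
step 3: (k=3,j=0): S=72.8262, (K−S)⁺=51.4438, hold=49.8419 ⇒ V=51.4438 exercise | (k=3,j=1): S=98.8642, (K−S)⁺=25.4058, hold=28.1034 ⇒ V=28.1034 continue | (k=3,j=2): S=134.2117, (K−S)⁺=0.0000, hold=11.2328 ⇒ V=11.2328 continue | (k=3,j=3): S=182.1973, (K−S)⁺=0.0000, hold=2.8762 ⇒ V=2.8762 continue  boundary S*=72.8262
step 2: (k=2,j=0): S=84.8522, (K−S)⁺=39.4178, hold=39.1590 ⇒ V=39.4178 exercise | (k=2,j=1): S=115.1900, (K−S)⁺=9.0800, hold=19.3409 ⇒ V=19.3409 continue | (k=2,j=2): S=156.3746, (K−S)⁺=0.0000, hold=6.9271 ⇒ V=6.9271 continue  boundary S*=84.8522
step 1: (k=1,j=0): S=98.8642, (K−S)⁺=25.4058, hold=28.9130 ⇒ V=28.9130 continue | (k=1,j=1): S=134.2117, (K−S)⁺=0.0000, hold=12.9105 ⇒ V=12.9105 continue  boundary S*=-
step 0: (k=0,j=0): S=115.1900, (K−S)⁺=9.0800, hold=20.5723 ⇒ V=20.5723 continue  boundary S*=-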